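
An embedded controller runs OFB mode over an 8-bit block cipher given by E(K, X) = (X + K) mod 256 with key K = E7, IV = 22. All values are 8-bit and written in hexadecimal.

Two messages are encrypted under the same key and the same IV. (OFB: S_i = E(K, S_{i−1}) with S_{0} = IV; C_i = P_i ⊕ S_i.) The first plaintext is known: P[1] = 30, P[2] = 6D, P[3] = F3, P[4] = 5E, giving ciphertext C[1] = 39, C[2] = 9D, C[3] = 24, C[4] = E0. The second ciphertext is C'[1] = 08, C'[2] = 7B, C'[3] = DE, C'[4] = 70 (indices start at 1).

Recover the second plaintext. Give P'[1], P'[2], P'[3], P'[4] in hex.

In OFB with a reused IV, both messages share the same keystream S_i, so C_i ⊕ C'_i = P_i ⊕ P'_i and thus P'_i = P_i ⊕ C_i ⊕ C'_i.
P'[1]: 30 ⊕ 39 ⊕ 08 = 01.
P'[2]: 6D ⊕ 9D ⊕ 7B = 8B.
P'[3]: F3 ⊕ 24 ⊕ DE = 09.
P'[4]: 5E ⊕ E0 ⊕ 70 = CE.

P'[1] = 01, P'[2] = 8B, P'[3] = 09, P'[4] = CE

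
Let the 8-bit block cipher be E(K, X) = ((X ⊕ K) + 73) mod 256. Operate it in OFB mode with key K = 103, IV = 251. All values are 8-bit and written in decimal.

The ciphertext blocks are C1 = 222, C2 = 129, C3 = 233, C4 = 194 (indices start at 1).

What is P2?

P2 = 74

OFB decryption: S_i = E(K, S_{i−1}) with S_{0} = IV; P_i = C_i ⊕ S_i.
P1: S = E(K, 251) = 229; 222 ⊕ 229 = 59.
P2: S = E(K, 229) = 203; 129 ⊕ 203 = 74.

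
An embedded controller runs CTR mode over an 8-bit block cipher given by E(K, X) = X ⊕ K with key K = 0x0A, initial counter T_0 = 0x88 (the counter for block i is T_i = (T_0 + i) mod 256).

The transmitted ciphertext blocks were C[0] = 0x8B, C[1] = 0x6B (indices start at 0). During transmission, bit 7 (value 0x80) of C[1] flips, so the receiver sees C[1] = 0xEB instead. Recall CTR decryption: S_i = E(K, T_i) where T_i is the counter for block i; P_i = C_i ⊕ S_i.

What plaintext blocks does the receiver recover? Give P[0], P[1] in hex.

P[0] = 0x09, P[1] = 0x68

Only C[1] changed, to 0xEB. In CTR, a change in C_i flips the same bit in P_i only; the keystream is unaffected. Decrypting the received ciphertext:
P[0]: T = 0x88, S = E(K, T) = 0x82; 0x8B ⊕ 0x82 = 0x09.
P[1]: T = 0x89, S = E(K, T) = 0x83; 0xEB ⊕ 0x83 = 0x68.
Blocks that differ from the original plaintext: P[1].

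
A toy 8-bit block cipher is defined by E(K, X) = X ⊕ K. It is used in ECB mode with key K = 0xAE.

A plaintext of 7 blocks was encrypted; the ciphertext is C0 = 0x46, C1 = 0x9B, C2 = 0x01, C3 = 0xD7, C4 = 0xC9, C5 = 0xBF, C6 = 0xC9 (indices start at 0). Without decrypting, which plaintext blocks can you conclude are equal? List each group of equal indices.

P4 = P6

ECB encrypts each block independently with the same key, so equal ciphertext blocks imply equal plaintext blocks.
C4 = C6 = 0xC9, so P4 = P6.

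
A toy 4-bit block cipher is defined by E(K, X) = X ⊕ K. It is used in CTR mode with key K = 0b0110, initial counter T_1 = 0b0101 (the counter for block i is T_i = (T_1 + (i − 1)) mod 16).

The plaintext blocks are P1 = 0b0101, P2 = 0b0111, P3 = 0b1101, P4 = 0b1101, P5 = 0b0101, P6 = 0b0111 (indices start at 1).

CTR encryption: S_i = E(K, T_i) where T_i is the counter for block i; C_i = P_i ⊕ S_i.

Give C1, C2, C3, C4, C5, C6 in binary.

C1 = 0b0110, C2 = 0b0111, C3 = 0b1100, C4 = 0b0011, C5 = 0b1010, C6 = 0b1011

C1: T = 0b0101, S = E(K, T) = 0b0011; 0b0101 ⊕ 0b0011 = 0b0110.
C2: T = 0b0110, S = E(K, T) = 0b0000; 0b0111 ⊕ 0b0000 = 0b0111.
C3: T = 0b0111, S = E(K, T) = 0b0001; 0b1101 ⊕ 0b0001 = 0b1100.
C4: T = 0b1000, S = E(K, T) = 0b1110; 0b1101 ⊕ 0b1110 = 0b0011.
C5: T = 0b1001, S = E(K, T) = 0b1111; 0b0101 ⊕ 0b1111 = 0b1010.
C6: T = 0b1010, S = E(K, T) = 0b1100; 0b0111 ⊕ 0b1100 = 0b1011.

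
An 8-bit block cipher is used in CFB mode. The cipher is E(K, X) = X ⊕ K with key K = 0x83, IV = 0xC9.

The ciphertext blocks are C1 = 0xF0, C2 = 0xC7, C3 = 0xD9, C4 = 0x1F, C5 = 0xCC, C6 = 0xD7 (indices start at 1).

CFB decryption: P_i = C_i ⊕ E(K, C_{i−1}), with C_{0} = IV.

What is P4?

P4: E(K, 0xD9) = 0x5A; 0x1F ⊕ 0x5A = 0x45.

P4 = 0x45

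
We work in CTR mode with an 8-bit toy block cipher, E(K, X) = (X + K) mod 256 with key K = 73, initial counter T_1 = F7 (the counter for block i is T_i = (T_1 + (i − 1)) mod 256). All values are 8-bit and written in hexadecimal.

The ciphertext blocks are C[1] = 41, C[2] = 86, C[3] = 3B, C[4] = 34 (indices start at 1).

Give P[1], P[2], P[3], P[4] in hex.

CTR decryption: S_i = E(K, T_i) where T_i is the counter for block i; P_i = C_i ⊕ S_i.
P[1]: T = F7, S = E(K, T) = 6A; 41 ⊕ 6A = 2B.
P[2]: T = F8, S = E(K, T) = 6B; 86 ⊕ 6B = ED.
P[3]: T = F9, S = E(K, T) = 6C; 3B ⊕ 6C = 57.
P[4]: T = FA, S = E(K, T) = 6D; 34 ⊕ 6D = 59.

P[1] = 2B, P[2] = ED, P[3] = 57, P[4] = 59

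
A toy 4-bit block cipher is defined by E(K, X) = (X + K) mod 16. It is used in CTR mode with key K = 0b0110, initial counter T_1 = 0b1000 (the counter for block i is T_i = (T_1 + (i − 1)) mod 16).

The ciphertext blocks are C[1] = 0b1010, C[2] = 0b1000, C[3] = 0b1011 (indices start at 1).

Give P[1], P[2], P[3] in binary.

P[1] = 0b0100, P[2] = 0b0111, P[3] = 0b1011

CTR decryption: S_i = E(K, T_i) where T_i is the counter for block i; P_i = C_i ⊕ S_i.
P[1]: T = 0b1000, S = E(K, T) = 0b1110; 0b1010 ⊕ 0b1110 = 0b0100.
P[2]: T = 0b1001, S = E(K, T) = 0b1111; 0b1000 ⊕ 0b1111 = 0b0111.
P[3]: T = 0b1010, S = E(K, T) = 0b0000; 0b1011 ⊕ 0b0000 = 0b1011.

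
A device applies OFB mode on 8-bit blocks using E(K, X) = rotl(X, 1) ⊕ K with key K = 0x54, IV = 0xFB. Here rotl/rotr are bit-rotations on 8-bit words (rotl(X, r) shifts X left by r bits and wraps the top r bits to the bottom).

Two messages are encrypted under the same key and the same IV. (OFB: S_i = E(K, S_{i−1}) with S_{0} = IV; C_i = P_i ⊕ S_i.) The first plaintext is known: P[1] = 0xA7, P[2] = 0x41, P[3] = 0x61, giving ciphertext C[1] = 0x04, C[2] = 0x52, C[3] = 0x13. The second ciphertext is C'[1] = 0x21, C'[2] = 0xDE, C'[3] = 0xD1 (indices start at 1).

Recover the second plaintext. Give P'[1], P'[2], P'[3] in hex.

In OFB with a reused IV, both messages share the same keystream S_i, so C_i ⊕ C'_i = P_i ⊕ P'_i and thus P'_i = P_i ⊕ C_i ⊕ C'_i.
P'[1]: 0xA7 ⊕ 0x04 ⊕ 0x21 = 0x82.
P'[2]: 0x41 ⊕ 0x52 ⊕ 0xDE = 0xCD.
P'[3]: 0x61 ⊕ 0x13 ⊕ 0xD1 = 0xA3.

P'[1] = 0x82, P'[2] = 0xCD, P'[3] = 0xA3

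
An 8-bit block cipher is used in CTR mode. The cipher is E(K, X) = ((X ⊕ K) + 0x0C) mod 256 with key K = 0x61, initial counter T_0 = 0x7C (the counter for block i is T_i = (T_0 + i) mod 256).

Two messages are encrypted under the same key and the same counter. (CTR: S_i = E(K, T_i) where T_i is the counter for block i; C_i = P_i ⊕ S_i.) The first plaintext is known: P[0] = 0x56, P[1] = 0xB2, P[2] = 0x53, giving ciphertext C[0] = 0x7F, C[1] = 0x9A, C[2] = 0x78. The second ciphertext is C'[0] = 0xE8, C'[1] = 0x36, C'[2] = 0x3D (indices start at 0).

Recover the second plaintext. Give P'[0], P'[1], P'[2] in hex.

P'[0] = 0xC1, P'[1] = 0x1E, P'[2] = 0x16

In CTR with a reused counter, both messages share the same keystream S_i, so C_i ⊕ C'_i = P_i ⊕ P'_i and thus P'_i = P_i ⊕ C_i ⊕ C'_i.
P'[0]: 0x56 ⊕ 0x7F ⊕ 0xE8 = 0xC1.
P'[1]: 0xB2 ⊕ 0x9A ⊕ 0x36 = 0x1E.
P'[2]: 0x53 ⊕ 0x78 ⊕ 0x3D = 0x16.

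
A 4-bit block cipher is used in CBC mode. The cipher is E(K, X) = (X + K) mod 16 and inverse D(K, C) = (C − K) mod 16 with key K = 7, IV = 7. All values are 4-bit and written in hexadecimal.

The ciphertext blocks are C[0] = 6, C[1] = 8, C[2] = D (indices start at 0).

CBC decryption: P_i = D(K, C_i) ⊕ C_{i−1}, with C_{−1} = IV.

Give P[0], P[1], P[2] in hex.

P[0]: D(K, 6) = F; F ⊕ 7 = 8.
P[1]: D(K, 8) = 1; 1 ⊕ 6 = 7.
P[2]: D(K, D) = 6; 6 ⊕ 8 = E.

P[0] = 8, P[1] = 7, P[2] = E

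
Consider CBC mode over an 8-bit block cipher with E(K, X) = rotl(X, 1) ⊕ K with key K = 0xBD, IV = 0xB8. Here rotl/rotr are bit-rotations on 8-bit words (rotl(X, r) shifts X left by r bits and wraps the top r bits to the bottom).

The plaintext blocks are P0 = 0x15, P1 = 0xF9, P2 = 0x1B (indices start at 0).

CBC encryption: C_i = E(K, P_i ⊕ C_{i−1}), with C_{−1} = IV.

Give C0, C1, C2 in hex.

C0 = 0xE6, C1 = 0x83, C2 = 0x8C

C0: P0 ⊕ 0xB8 = 0xAD; E(K, 0xAD) = 0xE6.
C1: P1 ⊕ 0xE6 = 0x1F; E(K, 0x1F) = 0x83.
C2: P2 ⊕ 0x83 = 0x98; E(K, 0x98) = 0x8C.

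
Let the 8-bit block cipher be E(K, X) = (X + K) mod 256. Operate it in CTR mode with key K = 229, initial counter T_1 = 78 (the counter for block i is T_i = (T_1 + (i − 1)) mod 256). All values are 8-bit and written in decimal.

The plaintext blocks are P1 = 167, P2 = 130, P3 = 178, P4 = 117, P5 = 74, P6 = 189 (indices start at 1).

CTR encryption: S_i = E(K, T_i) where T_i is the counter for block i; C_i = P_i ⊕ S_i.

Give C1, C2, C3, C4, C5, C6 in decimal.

C1: T = 78, S = E(K, T) = 51; 167 ⊕ 51 = 148.
C2: T = 79, S = E(K, T) = 52; 130 ⊕ 52 = 182.
C3: T = 80, S = E(K, T) = 53; 178 ⊕ 53 = 135.
C4: T = 81, S = E(K, T) = 54; 117 ⊕ 54 = 67.
C5: T = 82, S = E(K, T) = 55; 74 ⊕ 55 = 125.
C6: T = 83, S = E(K, T) = 56; 189 ⊕ 56 = 133.

C1 = 148, C2 = 182, C3 = 135, C4 = 67, C5 = 125, C6 = 133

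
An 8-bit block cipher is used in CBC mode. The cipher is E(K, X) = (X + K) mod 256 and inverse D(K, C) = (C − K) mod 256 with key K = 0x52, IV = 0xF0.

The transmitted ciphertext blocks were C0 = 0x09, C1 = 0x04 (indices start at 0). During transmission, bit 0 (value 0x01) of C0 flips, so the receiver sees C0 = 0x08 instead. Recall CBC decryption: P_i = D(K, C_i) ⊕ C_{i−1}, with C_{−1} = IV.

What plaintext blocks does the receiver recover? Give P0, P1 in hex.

P0 = 0x46, P1 = 0xBA

Only C0 changed, to 0x08. In CBC, a change in C_i garbles P_i and flips the same bit in P_{i+1}. Decrypting the received ciphertext:
P0: D(K, 0x08) = 0xB6; 0xB6 ⊕ 0xF0 = 0x46.
P1: D(K, 0x04) = 0xB2; 0xB2 ⊕ 0x08 = 0xBA.
Blocks that differ from the original plaintext: P0, P1.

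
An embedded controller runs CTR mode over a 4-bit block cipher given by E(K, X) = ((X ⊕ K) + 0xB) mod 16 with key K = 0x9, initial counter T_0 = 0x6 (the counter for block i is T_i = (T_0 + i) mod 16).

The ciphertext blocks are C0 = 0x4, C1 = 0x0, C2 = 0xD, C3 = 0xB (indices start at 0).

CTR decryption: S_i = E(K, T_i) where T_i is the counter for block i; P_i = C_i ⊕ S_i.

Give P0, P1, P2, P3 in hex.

P0 = 0xE, P1 = 0x9, P2 = 0x1, P3 = 0x0

P0: T = 0x6, S = E(K, T) = 0xA; 0x4 ⊕ 0xA = 0xE.
P1: T = 0x7, S = E(K, T) = 0x9; 0x0 ⊕ 0x9 = 0x9.
P2: T = 0x8, S = E(K, T) = 0xC; 0xD ⊕ 0xC = 0x1.
P3: T = 0x9, S = E(K, T) = 0xB; 0xB ⊕ 0xB = 0x0.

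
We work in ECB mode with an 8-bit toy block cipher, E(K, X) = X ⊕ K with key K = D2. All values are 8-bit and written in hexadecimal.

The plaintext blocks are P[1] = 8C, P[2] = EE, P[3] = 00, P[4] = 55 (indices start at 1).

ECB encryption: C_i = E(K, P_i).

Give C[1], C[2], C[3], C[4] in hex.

C[1] = 5E, C[2] = 3C, C[3] = D2, C[4] = 87

C[1]: E(K, 8C) = 5E.
C[2]: E(K, EE) = 3C.
C[3]: E(K, 00) = D2.
C[4]: E(K, 55) = 87.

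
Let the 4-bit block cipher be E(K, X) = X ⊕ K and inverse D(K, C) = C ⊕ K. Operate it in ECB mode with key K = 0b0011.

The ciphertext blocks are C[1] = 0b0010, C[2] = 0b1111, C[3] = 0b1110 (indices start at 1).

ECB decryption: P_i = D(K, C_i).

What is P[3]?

P[3] = 0b1101

P[3]: D(K, 0b1110) = 0b1101.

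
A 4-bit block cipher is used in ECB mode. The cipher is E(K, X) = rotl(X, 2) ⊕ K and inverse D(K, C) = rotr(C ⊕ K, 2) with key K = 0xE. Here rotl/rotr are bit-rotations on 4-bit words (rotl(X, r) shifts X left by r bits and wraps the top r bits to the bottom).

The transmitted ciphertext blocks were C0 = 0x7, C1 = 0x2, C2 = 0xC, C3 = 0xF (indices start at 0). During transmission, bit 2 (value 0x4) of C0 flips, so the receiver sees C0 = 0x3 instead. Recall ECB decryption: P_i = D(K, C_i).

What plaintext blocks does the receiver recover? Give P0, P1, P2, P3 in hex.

Only C0 changed, to 0x3. In ECB, a change in C_i affects only P_i. Decrypting the received ciphertext:
P0: D(K, 0x3) = 0x7.
P1: D(K, 0x2) = 0x3.
P2: D(K, 0xC) = 0x8.
P3: D(K, 0xF) = 0x4.
Blocks that differ from the original plaintext: P0.

P0 = 0x7, P1 = 0x3, P2 = 0x8, P3 = 0x4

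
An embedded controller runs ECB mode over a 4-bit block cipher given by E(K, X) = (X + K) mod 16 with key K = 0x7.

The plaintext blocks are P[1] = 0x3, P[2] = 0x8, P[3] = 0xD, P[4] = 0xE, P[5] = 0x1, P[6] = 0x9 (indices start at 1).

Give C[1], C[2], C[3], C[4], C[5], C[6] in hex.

ECB encryption: C_i = E(K, P_i).
C[1]: E(K, 0x3) = 0xA.
C[2]: E(K, 0x8) = 0xF.
C[3]: E(K, 0xD) = 0x4.
C[4]: E(K, 0xE) = 0x5.
C[5]: E(K, 0x1) = 0x8.
C[6]: E(K, 0x9) = 0x0.

C[1] = 0xA, C[2] = 0xF, C[3] = 0x4, C[4] = 0x5, C[5] = 0x8, C[6] = 0x0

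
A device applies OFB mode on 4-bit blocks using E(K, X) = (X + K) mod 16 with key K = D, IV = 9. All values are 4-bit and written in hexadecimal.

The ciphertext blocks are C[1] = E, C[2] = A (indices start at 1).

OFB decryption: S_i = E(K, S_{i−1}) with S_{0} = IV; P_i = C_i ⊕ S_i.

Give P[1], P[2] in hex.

P[1] = 8, P[2] = 9

P[1]: S = E(K, 9) = 6; E ⊕ 6 = 8.
P[2]: S = E(K, 6) = 3; A ⊕ 3 = 9.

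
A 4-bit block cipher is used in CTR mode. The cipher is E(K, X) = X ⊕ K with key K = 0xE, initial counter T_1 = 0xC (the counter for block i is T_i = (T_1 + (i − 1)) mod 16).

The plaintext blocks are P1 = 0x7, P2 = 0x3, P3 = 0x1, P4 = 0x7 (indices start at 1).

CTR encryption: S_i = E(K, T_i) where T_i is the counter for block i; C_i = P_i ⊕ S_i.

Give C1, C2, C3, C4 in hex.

C1: T = 0xC, S = E(K, T) = 0x2; 0x7 ⊕ 0x2 = 0x5.
C2: T = 0xD, S = E(K, T) = 0x3; 0x3 ⊕ 0x3 = 0x0.
C3: T = 0xE, S = E(K, T) = 0x0; 0x1 ⊕ 0x0 = 0x1.
C4: T = 0xF, S = E(K, T) = 0x1; 0x7 ⊕ 0x1 = 0x6.

C1 = 0x5, C2 = 0x0, C3 = 0x1, C4 = 0x6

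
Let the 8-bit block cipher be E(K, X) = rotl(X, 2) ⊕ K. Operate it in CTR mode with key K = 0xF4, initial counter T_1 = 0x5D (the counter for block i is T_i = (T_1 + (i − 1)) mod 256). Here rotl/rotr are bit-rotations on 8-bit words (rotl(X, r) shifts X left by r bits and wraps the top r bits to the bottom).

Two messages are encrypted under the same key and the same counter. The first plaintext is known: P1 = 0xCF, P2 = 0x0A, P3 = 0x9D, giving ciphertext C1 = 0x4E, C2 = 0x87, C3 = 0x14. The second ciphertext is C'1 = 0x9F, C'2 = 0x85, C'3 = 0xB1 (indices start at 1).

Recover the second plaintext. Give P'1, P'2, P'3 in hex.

P'1 = 0x1E, P'2 = 0x08, P'3 = 0x38

In CTR with a reused counter, both messages share the same keystream S_i, so C_i ⊕ C'_i = P_i ⊕ P'_i and thus P'_i = P_i ⊕ C_i ⊕ C'_i.
P'1: 0xCF ⊕ 0x4E ⊕ 0x9F = 0x1E.
P'2: 0x0A ⊕ 0x87 ⊕ 0x85 = 0x08.
P'3: 0x9D ⊕ 0x14 ⊕ 0xB1 = 0x38.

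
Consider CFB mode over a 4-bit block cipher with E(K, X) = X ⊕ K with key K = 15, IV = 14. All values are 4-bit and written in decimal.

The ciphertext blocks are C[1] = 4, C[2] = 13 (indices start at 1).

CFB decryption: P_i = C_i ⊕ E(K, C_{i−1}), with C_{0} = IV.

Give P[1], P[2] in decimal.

P[1]: E(K, 14) = 1; 4 ⊕ 1 = 5.
P[2]: E(K, 4) = 11; 13 ⊕ 11 = 6.

P[1] = 5, P[2] = 6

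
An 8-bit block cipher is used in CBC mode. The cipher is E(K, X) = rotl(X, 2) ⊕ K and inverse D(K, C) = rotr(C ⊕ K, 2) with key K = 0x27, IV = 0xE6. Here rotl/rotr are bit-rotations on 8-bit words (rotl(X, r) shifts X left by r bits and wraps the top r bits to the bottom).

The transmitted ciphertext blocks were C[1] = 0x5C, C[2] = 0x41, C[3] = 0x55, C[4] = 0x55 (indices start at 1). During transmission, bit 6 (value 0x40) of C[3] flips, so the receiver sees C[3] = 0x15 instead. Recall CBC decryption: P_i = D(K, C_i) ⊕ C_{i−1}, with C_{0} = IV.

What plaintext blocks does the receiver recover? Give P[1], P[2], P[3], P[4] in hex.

Only C[3] changed, to 0x15. In CBC, a change in C_i garbles P_i and flips the same bit in P_{i+1}. Decrypting the received ciphertext:
P[1]: D(K, 0x5C) = 0xDE; 0xDE ⊕ 0xE6 = 0x38.
P[2]: D(K, 0x41) = 0x99; 0x99 ⊕ 0x5C = 0xC5.
P[3]: D(K, 0x15) = 0x8C; 0x8C ⊕ 0x41 = 0xCD.
P[4]: D(K, 0x55) = 0x9C; 0x9C ⊕ 0x15 = 0x89.
Blocks that differ from the original plaintext: P[3], P[4].

P[1] = 0x38, P[2] = 0xC5, P[3] = 0xCD, P[4] = 0x89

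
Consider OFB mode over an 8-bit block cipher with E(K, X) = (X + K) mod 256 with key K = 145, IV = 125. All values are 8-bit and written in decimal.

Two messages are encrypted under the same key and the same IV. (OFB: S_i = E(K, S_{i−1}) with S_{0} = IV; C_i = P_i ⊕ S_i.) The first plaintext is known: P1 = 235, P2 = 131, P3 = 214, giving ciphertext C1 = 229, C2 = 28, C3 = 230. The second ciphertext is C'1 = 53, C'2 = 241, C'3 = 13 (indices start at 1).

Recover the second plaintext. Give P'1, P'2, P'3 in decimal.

In OFB with a reused IV, both messages share the same keystream S_i, so C_i ⊕ C'_i = P_i ⊕ P'_i and thus P'_i = P_i ⊕ C_i ⊕ C'_i.
P'1: 235 ⊕ 229 ⊕ 53 = 59.
P'2: 131 ⊕ 28 ⊕ 241 = 110.
P'3: 214 ⊕ 230 ⊕ 13 = 61.

P'1 = 59, P'2 = 110, P'3 = 61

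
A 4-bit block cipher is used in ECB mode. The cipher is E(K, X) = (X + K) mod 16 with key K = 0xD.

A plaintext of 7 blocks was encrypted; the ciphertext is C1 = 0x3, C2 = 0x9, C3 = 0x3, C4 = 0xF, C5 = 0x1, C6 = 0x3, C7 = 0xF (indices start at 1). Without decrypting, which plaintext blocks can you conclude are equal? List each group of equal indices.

P1 = P3 = P6; P4 = P7

ECB encrypts each block independently with the same key, so equal ciphertext blocks imply equal plaintext blocks.
C1 = C3 = C6 = 0x3, so P1 = P3 = P6.
C4 = C7 = 0xF, so P4 = P7.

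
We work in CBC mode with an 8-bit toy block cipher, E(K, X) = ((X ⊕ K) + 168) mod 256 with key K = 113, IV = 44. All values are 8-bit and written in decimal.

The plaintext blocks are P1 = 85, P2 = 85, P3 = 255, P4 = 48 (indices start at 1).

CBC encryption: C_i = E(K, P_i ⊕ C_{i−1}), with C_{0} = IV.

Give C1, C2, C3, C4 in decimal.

C1: P1 ⊕ 44 = 121; E(K, 121) = 176.
C2: P2 ⊕ 176 = 229; E(K, 229) = 60.
C3: P3 ⊕ 60 = 195; E(K, 195) = 90.
C4: P4 ⊕ 90 = 106; E(K, 106) = 195.

C1 = 176, C2 = 60, C3 = 90, C4 = 195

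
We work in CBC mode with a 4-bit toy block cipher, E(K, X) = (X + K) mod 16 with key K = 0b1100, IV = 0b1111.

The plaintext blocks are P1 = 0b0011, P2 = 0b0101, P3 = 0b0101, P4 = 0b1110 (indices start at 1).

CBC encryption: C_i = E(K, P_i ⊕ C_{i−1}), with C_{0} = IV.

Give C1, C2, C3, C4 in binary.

C1 = 0b1000, C2 = 0b1001, C3 = 0b1000, C4 = 0b0010

C1: P1 ⊕ 0b1111 = 0b1100; E(K, 0b1100) = 0b1000.
C2: P2 ⊕ 0b1000 = 0b1101; E(K, 0b1101) = 0b1001.
C3: P3 ⊕ 0b1001 = 0b1100; E(K, 0b1100) = 0b1000.
C4: P4 ⊕ 0b1000 = 0b0110; E(K, 0b0110) = 0b0010.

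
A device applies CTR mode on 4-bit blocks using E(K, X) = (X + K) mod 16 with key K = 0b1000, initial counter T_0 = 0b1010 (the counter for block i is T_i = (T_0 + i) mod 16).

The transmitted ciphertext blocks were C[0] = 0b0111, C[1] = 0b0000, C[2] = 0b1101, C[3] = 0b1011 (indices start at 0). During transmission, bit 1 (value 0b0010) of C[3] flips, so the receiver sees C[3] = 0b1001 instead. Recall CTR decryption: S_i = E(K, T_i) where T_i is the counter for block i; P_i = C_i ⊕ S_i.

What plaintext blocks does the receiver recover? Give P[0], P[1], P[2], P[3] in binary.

Only C[3] changed, to 0b1001. In CTR, a change in C_i flips the same bit in P_i only; the keystream is unaffected. Decrypting the received ciphertext:
P[0]: T = 0b1010, S = E(K, T) = 0b0010; 0b0111 ⊕ 0b0010 = 0b0101.
P[1]: T = 0b1011, S = E(K, T) = 0b0011; 0b0000 ⊕ 0b0011 = 0b0011.
P[2]: T = 0b1100, S = E(K, T) = 0b0100; 0b1101 ⊕ 0b0100 = 0b1001.
P[3]: T = 0b1101, S = E(K, T) = 0b0101; 0b1001 ⊕ 0b0101 = 0b1100.
Blocks that differ from the original plaintext: P[3].

P[0] = 0b0101, P[1] = 0b0011, P[2] = 0b1001, P[3] = 0b1100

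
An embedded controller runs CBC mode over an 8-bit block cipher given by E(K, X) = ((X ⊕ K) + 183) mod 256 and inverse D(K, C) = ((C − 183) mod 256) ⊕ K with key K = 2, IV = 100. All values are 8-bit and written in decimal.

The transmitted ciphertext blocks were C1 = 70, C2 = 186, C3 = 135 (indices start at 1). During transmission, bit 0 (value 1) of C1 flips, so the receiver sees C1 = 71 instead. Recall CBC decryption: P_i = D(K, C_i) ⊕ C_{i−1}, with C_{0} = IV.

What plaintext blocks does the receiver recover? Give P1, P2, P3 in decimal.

Only C1 changed, to 71. In CBC, a change in C_i garbles P_i and flips the same bit in P_{i+1}. Decrypting the received ciphertext:
P1: D(K, 71) = 146; 146 ⊕ 100 = 246.
P2: D(K, 186) = 1; 1 ⊕ 71 = 70.
P3: D(K, 135) = 210; 210 ⊕ 186 = 104.
Blocks that differ from the original plaintext: P1, P2.

P1 = 246, P2 = 70, P3 = 104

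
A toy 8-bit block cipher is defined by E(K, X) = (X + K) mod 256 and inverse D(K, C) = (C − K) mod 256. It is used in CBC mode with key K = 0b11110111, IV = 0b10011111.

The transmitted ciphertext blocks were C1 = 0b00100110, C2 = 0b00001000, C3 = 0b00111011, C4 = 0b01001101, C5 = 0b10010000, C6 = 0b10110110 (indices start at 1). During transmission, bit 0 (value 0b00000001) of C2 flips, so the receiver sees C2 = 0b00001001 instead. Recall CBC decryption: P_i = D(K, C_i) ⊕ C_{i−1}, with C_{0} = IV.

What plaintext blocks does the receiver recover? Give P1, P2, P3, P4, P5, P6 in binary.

P1 = 0b10110000, P2 = 0b00110100, P3 = 0b01001101, P4 = 0b01101101, P5 = 0b11010100, P6 = 0b00101111

Only C2 changed, to 0b00001001. In CBC, a change in C_i garbles P_i and flips the same bit in P_{i+1}. Decrypting the received ciphertext:
P1: D(K, 0b00100110) = 0b00101111; 0b00101111 ⊕ 0b10011111 = 0b10110000.
P2: D(K, 0b00001001) = 0b00010010; 0b00010010 ⊕ 0b00100110 = 0b00110100.
P3: D(K, 0b00111011) = 0b01000100; 0b01000100 ⊕ 0b00001001 = 0b01001101.
P4: D(K, 0b01001101) = 0b01010110; 0b01010110 ⊕ 0b00111011 = 0b01101101.
P5: D(K, 0b10010000) = 0b10011001; 0b10011001 ⊕ 0b01001101 = 0b11010100.
P6: D(K, 0b10110110) = 0b10111111; 0b10111111 ⊕ 0b10010000 = 0b00101111.
Blocks that differ from the original plaintext: P2, P3.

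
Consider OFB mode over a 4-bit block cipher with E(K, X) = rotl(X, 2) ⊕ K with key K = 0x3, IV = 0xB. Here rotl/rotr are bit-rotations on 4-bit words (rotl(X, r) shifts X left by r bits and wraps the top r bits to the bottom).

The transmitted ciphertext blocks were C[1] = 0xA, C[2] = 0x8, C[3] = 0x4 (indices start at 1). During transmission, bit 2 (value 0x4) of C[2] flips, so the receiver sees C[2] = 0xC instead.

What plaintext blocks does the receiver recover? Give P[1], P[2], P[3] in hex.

P[1] = 0x7, P[2] = 0x8, P[3] = 0x6

OFB decryption: S_i = E(K, S_{i−1}) with S_{0} = IV; P_i = C_i ⊕ S_i.
Only C[2] changed, to 0xC. In OFB, a change in C_i flips the same bit in P_i only; the keystream is unaffected. Decrypting the received ciphertext:
P[1]: S = E(K, 0xB) = 0xD; 0xA ⊕ 0xD = 0x7.
P[2]: S = E(K, 0xD) = 0x4; 0xC ⊕ 0x4 = 0x8.
P[3]: S = E(K, 0x4) = 0x2; 0x4 ⊕ 0x2 = 0x6.
Blocks that differ from the original plaintext: P[2].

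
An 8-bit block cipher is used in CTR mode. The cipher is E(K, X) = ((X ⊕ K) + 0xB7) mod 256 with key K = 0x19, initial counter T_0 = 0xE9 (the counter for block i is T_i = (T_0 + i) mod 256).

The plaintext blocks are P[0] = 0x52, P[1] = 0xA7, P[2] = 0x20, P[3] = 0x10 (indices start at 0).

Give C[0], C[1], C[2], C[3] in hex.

C[0] = 0xF5, C[1] = 0x0D, C[2] = 0x89, C[3] = 0xBC

CTR encryption: S_i = E(K, T_i) where T_i is the counter for block i; C_i = P_i ⊕ S_i.
C[0]: T = 0xE9, S = E(K, T) = 0xA7; 0x52 ⊕ 0xA7 = 0xF5.
C[1]: T = 0xEA, S = E(K, T) = 0xAA; 0xA7 ⊕ 0xAA = 0x0D.
C[2]: T = 0xEB, S = E(K, T) = 0xA9; 0x20 ⊕ 0xA9 = 0x89.
C[3]: T = 0xEC, S = E(K, T) = 0xAC; 0x10 ⊕ 0xAC = 0xBC.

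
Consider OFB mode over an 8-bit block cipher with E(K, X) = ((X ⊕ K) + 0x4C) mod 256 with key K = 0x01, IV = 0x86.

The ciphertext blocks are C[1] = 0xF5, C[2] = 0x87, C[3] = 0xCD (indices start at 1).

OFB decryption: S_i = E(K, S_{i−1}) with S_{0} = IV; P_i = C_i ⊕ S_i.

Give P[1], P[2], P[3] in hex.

P[1]: S = E(K, 0x86) = 0xD3; 0xF5 ⊕ 0xD3 = 0x26.
P[2]: S = E(K, 0xD3) = 0x1E; 0x87 ⊕ 0x1E = 0x99.
P[3]: S = E(K, 0x1E) = 0x6B; 0xCD ⊕ 0x6B = 0xA6.

P[1] = 0x26, P[2] = 0x99, P[3] = 0xA6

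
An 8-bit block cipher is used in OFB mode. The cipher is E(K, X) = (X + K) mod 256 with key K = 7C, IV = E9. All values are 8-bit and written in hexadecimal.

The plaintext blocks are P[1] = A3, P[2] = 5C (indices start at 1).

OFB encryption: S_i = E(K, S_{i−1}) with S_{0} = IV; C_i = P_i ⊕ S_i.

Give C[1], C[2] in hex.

C[1] = C6, C[2] = BD

C[1]: S = E(K, E9) = 65; A3 ⊕ 65 = C6.
C[2]: S = E(K, 65) = E1; 5C ⊕ E1 = BD.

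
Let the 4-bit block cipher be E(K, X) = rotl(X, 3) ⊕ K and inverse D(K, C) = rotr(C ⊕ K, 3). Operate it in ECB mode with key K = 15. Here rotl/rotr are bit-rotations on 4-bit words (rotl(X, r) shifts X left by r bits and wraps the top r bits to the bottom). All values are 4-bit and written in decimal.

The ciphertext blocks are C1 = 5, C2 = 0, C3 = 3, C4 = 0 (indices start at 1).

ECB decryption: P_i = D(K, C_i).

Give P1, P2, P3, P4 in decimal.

P1 = 5, P2 = 15, P3 = 9, P4 = 15

P1: D(K, 5) = 5.
P2: D(K, 0) = 15.
P3: D(K, 3) = 9.
P4: D(K, 0) = 15.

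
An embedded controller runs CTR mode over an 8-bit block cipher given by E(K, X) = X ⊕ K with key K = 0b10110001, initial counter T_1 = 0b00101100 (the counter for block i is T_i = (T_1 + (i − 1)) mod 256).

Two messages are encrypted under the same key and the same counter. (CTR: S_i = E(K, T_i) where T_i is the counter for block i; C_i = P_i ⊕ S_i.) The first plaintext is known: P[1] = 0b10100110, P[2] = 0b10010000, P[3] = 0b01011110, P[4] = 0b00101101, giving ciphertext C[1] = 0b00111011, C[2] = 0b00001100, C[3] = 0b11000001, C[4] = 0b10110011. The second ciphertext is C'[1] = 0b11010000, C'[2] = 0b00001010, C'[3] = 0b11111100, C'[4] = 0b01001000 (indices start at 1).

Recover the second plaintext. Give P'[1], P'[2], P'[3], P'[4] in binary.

P'[1] = 0b01001101, P'[2] = 0b10010110, P'[3] = 0b01100011, P'[4] = 0b11010110

In CTR with a reused counter, both messages share the same keystream S_i, so C_i ⊕ C'_i = P_i ⊕ P'_i and thus P'_i = P_i ⊕ C_i ⊕ C'_i.
P'[1]: 0b10100110 ⊕ 0b00111011 ⊕ 0b11010000 = 0b01001101.
P'[2]: 0b10010000 ⊕ 0b00001100 ⊕ 0b00001010 = 0b10010110.
P'[3]: 0b01011110 ⊕ 0b11000001 ⊕ 0b11111100 = 0b01100011.
P'[4]: 0b00101101 ⊕ 0b10110011 ⊕ 0b01001000 = 0b11010110.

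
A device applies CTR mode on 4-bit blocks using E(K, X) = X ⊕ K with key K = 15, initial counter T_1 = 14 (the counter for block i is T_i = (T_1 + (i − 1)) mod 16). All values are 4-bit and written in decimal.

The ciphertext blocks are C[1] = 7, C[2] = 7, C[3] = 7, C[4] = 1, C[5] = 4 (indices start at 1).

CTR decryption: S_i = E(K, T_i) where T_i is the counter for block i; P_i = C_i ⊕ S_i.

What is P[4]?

P[4] = 15

P[4]: T = 1, S = E(K, T) = 14; 1 ⊕ 14 = 15.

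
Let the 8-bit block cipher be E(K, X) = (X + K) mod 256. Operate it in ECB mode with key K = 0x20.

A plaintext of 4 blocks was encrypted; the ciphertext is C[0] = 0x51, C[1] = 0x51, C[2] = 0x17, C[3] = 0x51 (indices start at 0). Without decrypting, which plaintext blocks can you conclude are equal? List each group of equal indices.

ECB encrypts each block independently with the same key, so equal ciphertext blocks imply equal plaintext blocks.
C[0] = C[1] = C[3] = 0x51, so P[0] = P[1] = P[3].

P[0] = P[1] = P[3]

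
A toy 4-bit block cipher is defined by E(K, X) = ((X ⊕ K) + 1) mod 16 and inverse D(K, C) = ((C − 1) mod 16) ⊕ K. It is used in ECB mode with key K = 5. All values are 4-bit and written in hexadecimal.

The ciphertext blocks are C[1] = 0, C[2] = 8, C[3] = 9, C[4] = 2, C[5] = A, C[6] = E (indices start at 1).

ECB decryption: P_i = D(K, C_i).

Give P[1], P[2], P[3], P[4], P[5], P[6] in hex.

P[1] = A, P[2] = 2, P[3] = D, P[4] = 4, P[5] = C, P[6] = 8

P[1]: D(K, 0) = A.
P[2]: D(K, 8) = 2.
P[3]: D(K, 9) = D.
P[4]: D(K, 2) = 4.
P[5]: D(K, A) = C.
P[6]: D(K, E) = 8.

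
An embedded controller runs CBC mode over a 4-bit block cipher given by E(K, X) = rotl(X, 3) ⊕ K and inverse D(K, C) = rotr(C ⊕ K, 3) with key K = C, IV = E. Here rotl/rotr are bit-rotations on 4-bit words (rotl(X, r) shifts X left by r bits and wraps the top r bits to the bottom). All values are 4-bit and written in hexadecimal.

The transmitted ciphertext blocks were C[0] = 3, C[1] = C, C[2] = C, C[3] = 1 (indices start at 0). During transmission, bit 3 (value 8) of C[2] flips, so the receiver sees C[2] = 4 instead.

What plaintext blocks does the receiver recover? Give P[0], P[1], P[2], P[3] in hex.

P[0] = 1, P[1] = 3, P[2] = D, P[3] = F

CBC decryption: P_i = D(K, C_i) ⊕ C_{i−1}, with C_{−1} = IV.
Only C[2] changed, to 4. In CBC, a change in C_i garbles P_i and flips the same bit in P_{i+1}. Decrypting the received ciphertext:
P[0]: D(K, 3) = F; F ⊕ E = 1.
P[1]: D(K, C) = 0; 0 ⊕ 3 = 3.
P[2]: D(K, 4) = 1; 1 ⊕ C = D.
P[3]: D(K, 1) = B; B ⊕ 4 = F.
Blocks that differ from the original plaintext: P[2], P[3].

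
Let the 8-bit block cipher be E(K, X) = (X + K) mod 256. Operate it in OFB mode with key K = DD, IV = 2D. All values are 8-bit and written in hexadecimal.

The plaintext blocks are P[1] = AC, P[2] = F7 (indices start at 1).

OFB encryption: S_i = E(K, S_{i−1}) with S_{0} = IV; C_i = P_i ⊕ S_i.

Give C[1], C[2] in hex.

C[1]: S = E(K, 2D) = 0A; AC ⊕ 0A = A6.
C[2]: S = E(K, 0A) = E7; F7 ⊕ E7 = 10.

C[1] = A6, C[2] = 10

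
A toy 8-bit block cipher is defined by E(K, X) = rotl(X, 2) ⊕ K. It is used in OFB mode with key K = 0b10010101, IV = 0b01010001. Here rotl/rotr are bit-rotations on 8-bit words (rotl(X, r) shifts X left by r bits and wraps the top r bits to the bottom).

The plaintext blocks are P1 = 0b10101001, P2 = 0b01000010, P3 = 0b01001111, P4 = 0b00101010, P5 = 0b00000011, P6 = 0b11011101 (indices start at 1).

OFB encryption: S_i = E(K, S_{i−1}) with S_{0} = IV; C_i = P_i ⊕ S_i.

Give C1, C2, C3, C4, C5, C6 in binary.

C1: S = E(K, 0b01010001) = 0b11010000; 0b10101001 ⊕ 0b11010000 = 0b01111001.
C2: S = E(K, 0b11010000) = 0b11010110; 0b01000010 ⊕ 0b11010110 = 0b10010100.
C3: S = E(K, 0b11010110) = 0b11001110; 0b01001111 ⊕ 0b11001110 = 0b10000001.
C4: S = E(K, 0b11001110) = 0b10101110; 0b00101010 ⊕ 0b10101110 = 0b10000100.
C5: S = E(K, 0b10101110) = 0b00101111; 0b00000011 ⊕ 0b00101111 = 0b00101100.
C6: S = E(K, 0b00101111) = 0b00101001; 0b11011101 ⊕ 0b00101001 = 0b11110100.

C1 = 0b01111001, C2 = 0b10010100, C3 = 0b10000001, C4 = 0b10000100, C5 = 0b00101100, C6 = 0b11110100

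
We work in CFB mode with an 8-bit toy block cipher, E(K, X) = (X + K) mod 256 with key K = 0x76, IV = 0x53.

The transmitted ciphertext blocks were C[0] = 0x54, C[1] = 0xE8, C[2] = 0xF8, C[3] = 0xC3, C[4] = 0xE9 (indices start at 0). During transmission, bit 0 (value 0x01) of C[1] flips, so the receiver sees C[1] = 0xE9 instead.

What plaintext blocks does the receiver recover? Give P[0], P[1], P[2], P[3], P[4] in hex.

CFB decryption: P_i = C_i ⊕ E(K, C_{i−1}), with C_{−1} = IV.
Only C[1] changed, to 0xE9. In CFB, a change in C_i flips the same bit in P_i and garbles P_{i+1}. Decrypting the received ciphertext:
P[0]: E(K, 0x53) = 0xC9; 0x54 ⊕ 0xC9 = 0x9D.
P[1]: E(K, 0x54) = 0xCA; 0xE9 ⊕ 0xCA = 0x23.
P[2]: E(K, 0xE9) = 0x5F; 0xF8 ⊕ 0x5F = 0xA7.
P[3]: E(K, 0xF8) = 0x6E; 0xC3 ⊕ 0x6E = 0xAD.
P[4]: E(K, 0xC3) = 0x39; 0xE9 ⊕ 0x39 = 0xD0.
Blocks that differ from the original plaintext: P[1], P[2].

P[0] = 0x9D, P[1] = 0x23, P[2] = 0xA7, P[3] = 0xAD, P[4] = 0xD0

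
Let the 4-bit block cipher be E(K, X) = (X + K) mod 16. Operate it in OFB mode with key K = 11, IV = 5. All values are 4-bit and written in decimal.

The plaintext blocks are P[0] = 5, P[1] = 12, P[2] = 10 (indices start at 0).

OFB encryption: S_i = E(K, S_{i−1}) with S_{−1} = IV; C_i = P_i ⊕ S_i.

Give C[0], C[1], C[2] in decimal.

C[0]: S = E(K, 5) = 0; 5 ⊕ 0 = 5.
C[1]: S = E(K, 0) = 11; 12 ⊕ 11 = 7.
C[2]: S = E(K, 11) = 6; 10 ⊕ 6 = 12.

C[0] = 5, C[1] = 7, C[2] = 12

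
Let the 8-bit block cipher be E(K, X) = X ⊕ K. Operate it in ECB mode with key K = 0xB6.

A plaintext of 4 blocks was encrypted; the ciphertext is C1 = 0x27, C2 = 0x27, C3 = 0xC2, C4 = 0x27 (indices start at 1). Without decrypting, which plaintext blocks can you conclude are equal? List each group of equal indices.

P1 = P2 = P4

ECB encrypts each block independently with the same key, so equal ciphertext blocks imply equal plaintext blocks.
C1 = C2 = C4 = 0x27, so P1 = P2 = P4.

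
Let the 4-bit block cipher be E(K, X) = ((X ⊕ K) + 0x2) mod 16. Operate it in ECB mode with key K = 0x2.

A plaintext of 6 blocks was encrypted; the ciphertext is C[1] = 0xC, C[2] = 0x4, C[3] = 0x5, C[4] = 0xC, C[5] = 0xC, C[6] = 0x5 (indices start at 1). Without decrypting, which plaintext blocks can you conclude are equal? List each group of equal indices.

ECB encrypts each block independently with the same key, so equal ciphertext blocks imply equal plaintext blocks.
C[1] = C[4] = C[5] = 0xC, so P[1] = P[4] = P[5].
C[3] = C[6] = 0x5, so P[3] = P[6].

P[1] = P[4] = P[5]; P[3] = P[6]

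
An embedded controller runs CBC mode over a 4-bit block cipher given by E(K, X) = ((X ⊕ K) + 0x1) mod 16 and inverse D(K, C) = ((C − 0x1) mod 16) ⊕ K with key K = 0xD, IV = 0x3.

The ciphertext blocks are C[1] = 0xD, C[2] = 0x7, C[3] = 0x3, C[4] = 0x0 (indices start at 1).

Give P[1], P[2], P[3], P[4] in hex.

P[1] = 0x2, P[2] = 0x6, P[3] = 0x8, P[4] = 0x1

CBC decryption: P_i = D(K, C_i) ⊕ C_{i−1}, with C_{0} = IV.
P[1]: D(K, 0xD) = 0x1; 0x1 ⊕ 0x3 = 0x2.
P[2]: D(K, 0x7) = 0xB; 0xB ⊕ 0xD = 0x6.
P[3]: D(K, 0x3) = 0xF; 0xF ⊕ 0x7 = 0x8.
P[4]: D(K, 0x0) = 0x2; 0x2 ⊕ 0x3 = 0x1.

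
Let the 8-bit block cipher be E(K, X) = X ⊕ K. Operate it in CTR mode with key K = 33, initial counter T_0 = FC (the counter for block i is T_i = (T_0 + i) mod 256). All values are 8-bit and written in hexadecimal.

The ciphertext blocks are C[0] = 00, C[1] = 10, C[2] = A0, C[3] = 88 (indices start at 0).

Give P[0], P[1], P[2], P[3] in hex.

CTR decryption: S_i = E(K, T_i) where T_i is the counter for block i; P_i = C_i ⊕ S_i.
P[0]: T = FC, S = E(K, T) = CF; 00 ⊕ CF = CF.
P[1]: T = FD, S = E(K, T) = CE; 10 ⊕ CE = DE.
P[2]: T = FE, S = E(K, T) = CD; A0 ⊕ CD = 6D.
P[3]: T = FF, S = E(K, T) = CC; 88 ⊕ CC = 44.

P[0] = CF, P[1] = DE, P[2] = 6D, P[3] = 44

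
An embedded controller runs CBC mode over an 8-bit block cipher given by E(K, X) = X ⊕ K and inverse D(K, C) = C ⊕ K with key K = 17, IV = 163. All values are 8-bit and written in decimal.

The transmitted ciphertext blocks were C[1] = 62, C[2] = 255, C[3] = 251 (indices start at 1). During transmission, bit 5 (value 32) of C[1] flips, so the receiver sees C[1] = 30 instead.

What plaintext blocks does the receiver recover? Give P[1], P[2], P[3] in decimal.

CBC decryption: P_i = D(K, C_i) ⊕ C_{i−1}, with C_{0} = IV.
Only C[1] changed, to 30. In CBC, a change in C_i garbles P_i and flips the same bit in P_{i+1}. Decrypting the received ciphertext:
P[1]: D(K, 30) = 15; 15 ⊕ 163 = 172.
P[2]: D(K, 255) = 238; 238 ⊕ 30 = 240.
P[3]: D(K, 251) = 234; 234 ⊕ 255 = 21.
Blocks that differ from the original plaintext: P[1], P[2].

P[1] = 172, P[2] = 240, P[3] = 21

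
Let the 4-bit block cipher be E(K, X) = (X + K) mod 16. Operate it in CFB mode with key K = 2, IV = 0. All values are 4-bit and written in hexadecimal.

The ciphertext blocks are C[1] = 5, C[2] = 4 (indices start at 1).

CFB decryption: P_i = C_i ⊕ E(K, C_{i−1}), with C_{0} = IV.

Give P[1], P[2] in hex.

P[1] = 7, P[2] = 3

P[1]: E(K, 0) = 2; 5 ⊕ 2 = 7.
P[2]: E(K, 5) = 7; 4 ⊕ 7 = 3.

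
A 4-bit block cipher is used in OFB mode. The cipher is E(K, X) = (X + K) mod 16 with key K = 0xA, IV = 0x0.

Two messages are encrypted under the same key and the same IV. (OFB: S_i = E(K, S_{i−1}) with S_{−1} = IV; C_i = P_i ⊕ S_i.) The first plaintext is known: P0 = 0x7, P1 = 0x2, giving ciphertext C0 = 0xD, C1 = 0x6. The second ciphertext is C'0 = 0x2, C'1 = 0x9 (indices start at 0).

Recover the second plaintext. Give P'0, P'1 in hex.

P'0 = 0x8, P'1 = 0xD

In OFB with a reused IV, both messages share the same keystream S_i, so C_i ⊕ C'_i = P_i ⊕ P'_i and thus P'_i = P_i ⊕ C_i ⊕ C'_i.
P'0: 0x7 ⊕ 0xD ⊕ 0x2 = 0x8.
P'1: 0x2 ⊕ 0x6 ⊕ 0x9 = 0xD.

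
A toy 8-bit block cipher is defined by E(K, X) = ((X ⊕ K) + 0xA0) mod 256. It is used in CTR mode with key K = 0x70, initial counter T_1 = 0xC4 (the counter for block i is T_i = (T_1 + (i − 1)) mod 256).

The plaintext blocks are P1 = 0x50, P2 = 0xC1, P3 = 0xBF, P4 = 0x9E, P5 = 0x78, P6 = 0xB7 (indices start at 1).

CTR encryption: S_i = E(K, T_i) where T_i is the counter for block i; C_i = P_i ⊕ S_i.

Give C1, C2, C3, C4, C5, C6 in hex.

C1: T = 0xC4, S = E(K, T) = 0x54; 0x50 ⊕ 0x54 = 0x04.
C2: T = 0xC5, S = E(K, T) = 0x55; 0xC1 ⊕ 0x55 = 0x94.
C3: T = 0xC6, S = E(K, T) = 0x56; 0xBF ⊕ 0x56 = 0xE9.
C4: T = 0xC7, S = E(K, T) = 0x57; 0x9E ⊕ 0x57 = 0xC9.
C5: T = 0xC8, S = E(K, T) = 0x58; 0x78 ⊕ 0x58 = 0x20.
C6: T = 0xC9, S = E(K, T) = 0x59; 0xB7 ⊕ 0x59 = 0xEE.

C1 = 0x04, C2 = 0x94, C3 = 0xE9, C4 = 0xC9, C5 = 0x20, C6 = 0xEE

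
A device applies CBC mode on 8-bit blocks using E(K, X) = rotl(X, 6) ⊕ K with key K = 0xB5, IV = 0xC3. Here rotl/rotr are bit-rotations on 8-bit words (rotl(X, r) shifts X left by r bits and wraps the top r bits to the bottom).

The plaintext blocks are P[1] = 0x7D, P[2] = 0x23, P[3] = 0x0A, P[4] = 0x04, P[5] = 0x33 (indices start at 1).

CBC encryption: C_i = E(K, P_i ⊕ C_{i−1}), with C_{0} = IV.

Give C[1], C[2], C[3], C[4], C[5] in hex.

C[1] = 0x1A, C[2] = 0xFB, C[3] = 0xC9, C[4] = 0xC6, C[5] = 0xC8

C[1]: P[1] ⊕ 0xC3 = 0xBE; E(K, 0xBE) = 0x1A.
C[2]: P[2] ⊕ 0x1A = 0x39; E(K, 0x39) = 0xFB.
C[3]: P[3] ⊕ 0xFB = 0xF1; E(K, 0xF1) = 0xC9.
C[4]: P[4] ⊕ 0xC9 = 0xCD; E(K, 0xCD) = 0xC6.
C[5]: P[5] ⊕ 0xC6 = 0xF5; E(K, 0xF5) = 0xC8.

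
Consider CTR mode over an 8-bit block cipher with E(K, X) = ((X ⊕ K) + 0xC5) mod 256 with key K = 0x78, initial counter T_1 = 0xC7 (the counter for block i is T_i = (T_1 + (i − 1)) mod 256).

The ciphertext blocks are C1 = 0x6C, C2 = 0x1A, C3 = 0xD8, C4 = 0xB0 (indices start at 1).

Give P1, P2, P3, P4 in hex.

CTR decryption: S_i = E(K, T_i) where T_i is the counter for block i; P_i = C_i ⊕ S_i.
P1: T = 0xC7, S = E(K, T) = 0x84; 0x6C ⊕ 0x84 = 0xE8.
P2: T = 0xC8, S = E(K, T) = 0x75; 0x1A ⊕ 0x75 = 0x6F.
P3: T = 0xC9, S = E(K, T) = 0x76; 0xD8 ⊕ 0x76 = 0xAE.
P4: T = 0xCA, S = E(K, T) = 0x77; 0xB0 ⊕ 0x77 = 0xC7.

P1 = 0xE8, P2 = 0x6F, P3 = 0xAE, P4 = 0xC7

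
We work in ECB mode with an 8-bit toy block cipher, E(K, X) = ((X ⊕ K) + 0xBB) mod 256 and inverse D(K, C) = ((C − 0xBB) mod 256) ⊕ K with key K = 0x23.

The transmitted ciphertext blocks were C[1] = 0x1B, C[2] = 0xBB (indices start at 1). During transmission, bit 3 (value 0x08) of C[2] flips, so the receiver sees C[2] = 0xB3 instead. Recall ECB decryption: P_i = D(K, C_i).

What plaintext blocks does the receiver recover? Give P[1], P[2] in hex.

Only C[2] changed, to 0xB3. In ECB, a change in C_i affects only P_i. Decrypting the received ciphertext:
P[1]: D(K, 0x1B) = 0x43.
P[2]: D(K, 0xB3) = 0xDB.
Blocks that differ from the original plaintext: P[2].

P[1] = 0x43, P[2] = 0xDB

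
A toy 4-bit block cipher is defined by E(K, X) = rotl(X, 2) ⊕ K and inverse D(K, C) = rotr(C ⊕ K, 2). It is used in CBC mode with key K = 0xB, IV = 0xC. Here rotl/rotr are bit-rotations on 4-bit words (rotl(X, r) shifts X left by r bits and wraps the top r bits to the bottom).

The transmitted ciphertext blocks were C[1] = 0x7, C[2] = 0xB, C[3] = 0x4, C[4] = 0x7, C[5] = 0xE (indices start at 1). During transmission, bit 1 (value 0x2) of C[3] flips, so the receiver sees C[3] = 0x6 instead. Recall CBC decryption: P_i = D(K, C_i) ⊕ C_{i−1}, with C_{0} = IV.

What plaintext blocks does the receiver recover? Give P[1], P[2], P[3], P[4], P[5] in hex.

P[1] = 0xF, P[2] = 0x7, P[3] = 0xC, P[4] = 0x5, P[5] = 0x2

Only C[3] changed, to 0x6. In CBC, a change in C_i garbles P_i and flips the same bit in P_{i+1}. Decrypting the received ciphertext:
P[1]: D(K, 0x7) = 0x3; 0x3 ⊕ 0xC = 0xF.
P[2]: D(K, 0xB) = 0x0; 0x0 ⊕ 0x7 = 0x7.
P[3]: D(K, 0x6) = 0x7; 0x7 ⊕ 0xB = 0xC.
P[4]: D(K, 0x7) = 0x3; 0x3 ⊕ 0x6 = 0x5.
P[5]: D(K, 0xE) = 0x5; 0x5 ⊕ 0x7 = 0x2.
Blocks that differ from the original plaintext: P[3], P[4].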